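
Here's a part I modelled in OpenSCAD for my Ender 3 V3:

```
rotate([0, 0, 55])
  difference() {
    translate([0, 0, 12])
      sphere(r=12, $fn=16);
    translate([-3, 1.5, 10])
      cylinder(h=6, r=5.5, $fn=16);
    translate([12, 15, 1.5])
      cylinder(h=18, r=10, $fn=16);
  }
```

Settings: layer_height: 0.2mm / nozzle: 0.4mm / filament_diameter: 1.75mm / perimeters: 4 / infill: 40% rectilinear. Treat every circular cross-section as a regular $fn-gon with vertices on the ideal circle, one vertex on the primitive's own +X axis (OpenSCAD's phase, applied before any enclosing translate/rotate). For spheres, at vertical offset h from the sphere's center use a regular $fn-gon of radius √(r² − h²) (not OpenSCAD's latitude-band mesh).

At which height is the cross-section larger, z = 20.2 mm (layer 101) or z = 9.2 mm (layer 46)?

Layer 101 (z = 20.2): the r=12 sphere slices to a regular 16-gon of circumradius 8.761 (√(r²−h²) with h=8.2 from center) (area = (16/2)·8.761²·sin(360°/16) = 235.00 mm²); the cylinder at (-3, 1.5) is absent (z outside [10, 16]); the cylinder at (12, 15) is absent (z outside [1.5, 19.5]); After the difference (first − rest): none of the subtracted shapes is present at this height, so the r=12 sphere is unchanged — area = 235.00 mm²; (whole slice rotated 55° about Z — lengths, areas and connectivity unchanged). So its area = 235.00 mm². Layer 46 (z = 9.2): the r=12 sphere contributes a regular 16-gon of circumradius √(12²−2.8²) = 11.669 (area = (16/2)·11.669²·sin(360°/16) = 416.85 mm²); the cylinder at (-3, 1.5) does not reach this height (z outside [10, 16]); the cylinder at (12, 15): section is a regular 16-gon, circumradius r=10 (area = (16/2)·10.000²·sin(360°/16) = 306.15 mm²); After the difference (first − rest): starting from the r=12 sphere (416.85 mm²), the r=10 cylinder at (12, 15) partially overlaps it — only the 13.74 mm² overlap (of its 306.15 mm²) is removed, clipping the outline — area = 403.10 mm²; (rotated 55° about Z; rotation is an isometry so areas/perimeters/island counts are preserved). So its area = 403.10 mm². Layer 46 is larger (403.10 vs 235.00 mm²).

layer 46 (z = 9.2 mm)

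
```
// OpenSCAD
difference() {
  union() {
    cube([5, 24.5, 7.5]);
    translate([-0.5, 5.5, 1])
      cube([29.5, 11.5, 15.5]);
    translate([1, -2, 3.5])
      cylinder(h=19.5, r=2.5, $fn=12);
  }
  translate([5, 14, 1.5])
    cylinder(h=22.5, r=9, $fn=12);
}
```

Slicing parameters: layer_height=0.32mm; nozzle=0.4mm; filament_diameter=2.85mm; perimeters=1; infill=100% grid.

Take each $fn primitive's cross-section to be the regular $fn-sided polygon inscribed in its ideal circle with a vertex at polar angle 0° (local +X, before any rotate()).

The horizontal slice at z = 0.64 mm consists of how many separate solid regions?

At z = 0.64 mm: the 5×24.5 cube contributes its full rectangle; the cube at (-0.5, 5.5) is not intersected at this z (z outside [1, 16.5]); the cylinder at (1, -2) is absent (z outside [3.5, 23]); Merging all regions: only the 5×24.5 cube is present, so the union is just that shape — 1 connected region; the cylinder at (5, 14) is not intersected at this z (z outside [1.5, 24]); Subtracting the remaining from the first: none of the subtracted shapes is present at this height, so the result so far is unchanged — 1 connected region. The result has 1 disconnected region.

1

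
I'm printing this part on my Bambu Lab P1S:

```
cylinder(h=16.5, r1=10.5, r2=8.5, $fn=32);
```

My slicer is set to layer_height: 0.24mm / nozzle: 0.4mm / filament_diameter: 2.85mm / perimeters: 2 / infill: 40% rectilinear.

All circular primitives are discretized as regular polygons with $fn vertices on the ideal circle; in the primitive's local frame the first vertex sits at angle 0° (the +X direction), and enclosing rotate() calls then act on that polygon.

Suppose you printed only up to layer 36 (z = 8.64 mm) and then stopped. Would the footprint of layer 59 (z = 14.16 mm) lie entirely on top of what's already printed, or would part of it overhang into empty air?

entirely on top

Compare the two slices. At z = 8.64: the cone contributes a regular 32-gon of circumradius 9.453 (interpolated between r1=10.5 and r2=8.5 at t=0.524) (area = (32/2)·9.453²·sin(360°/32) = 278.91 mm²). At z = 14.16: the cone: at t=0.858 of its height the radius interpolates to r₁+(r₂−r₁)t = 8.784, giving a regular 32-gon of that circumradius (area = (32/2)·8.784²·sin(360°/32) = 240.83 mm²). Checking containment: the cross-section at z = 14.16 is a subset of the cross-section at z = 8.64.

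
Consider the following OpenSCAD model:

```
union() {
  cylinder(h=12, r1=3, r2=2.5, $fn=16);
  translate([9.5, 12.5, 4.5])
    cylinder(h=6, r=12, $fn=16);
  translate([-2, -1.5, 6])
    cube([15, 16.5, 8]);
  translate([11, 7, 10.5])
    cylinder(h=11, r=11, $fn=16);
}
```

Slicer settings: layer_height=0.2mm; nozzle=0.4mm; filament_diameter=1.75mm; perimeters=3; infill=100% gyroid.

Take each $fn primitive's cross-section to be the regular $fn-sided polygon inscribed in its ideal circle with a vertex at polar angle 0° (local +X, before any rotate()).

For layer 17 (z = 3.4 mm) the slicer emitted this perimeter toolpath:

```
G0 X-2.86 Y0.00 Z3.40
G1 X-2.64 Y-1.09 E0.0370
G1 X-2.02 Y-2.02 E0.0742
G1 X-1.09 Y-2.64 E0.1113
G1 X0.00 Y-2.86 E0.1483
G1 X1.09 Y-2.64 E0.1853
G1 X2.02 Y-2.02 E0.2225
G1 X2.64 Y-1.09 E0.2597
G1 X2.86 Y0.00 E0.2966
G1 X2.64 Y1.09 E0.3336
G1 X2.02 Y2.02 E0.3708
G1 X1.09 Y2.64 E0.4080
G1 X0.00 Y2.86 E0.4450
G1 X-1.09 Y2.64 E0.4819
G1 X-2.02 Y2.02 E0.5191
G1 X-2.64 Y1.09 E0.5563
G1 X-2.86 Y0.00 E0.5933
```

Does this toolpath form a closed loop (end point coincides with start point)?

Start point (G0): (-2.86, 0.00). End point (last G1): the path returns to the start — closed.

yes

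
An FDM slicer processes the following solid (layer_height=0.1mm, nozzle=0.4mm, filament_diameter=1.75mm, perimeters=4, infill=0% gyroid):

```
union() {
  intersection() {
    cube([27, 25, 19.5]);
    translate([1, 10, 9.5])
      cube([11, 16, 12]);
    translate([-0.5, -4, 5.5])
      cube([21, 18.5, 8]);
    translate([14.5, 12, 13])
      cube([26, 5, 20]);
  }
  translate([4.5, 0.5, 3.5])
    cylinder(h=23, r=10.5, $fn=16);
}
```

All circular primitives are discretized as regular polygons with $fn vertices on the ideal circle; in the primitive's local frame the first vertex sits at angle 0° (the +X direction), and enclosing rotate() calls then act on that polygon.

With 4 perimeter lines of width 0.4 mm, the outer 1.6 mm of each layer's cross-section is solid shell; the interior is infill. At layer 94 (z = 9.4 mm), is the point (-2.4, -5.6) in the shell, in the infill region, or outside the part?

shell

At z = 9.4 mm: the cube (footprint 27×25) is included at this height; the cube at (1, 10) does not reach this height (z outside [9.5, 21.5]); the 21×18.5 cube at (-0.5, -4) contributes its full rectangle; the cube at (14.5, 12) does not reach this height (z outside [13, 33]); After intersecting: at least one operand is absent at this height, so nothing remains; the r=10.5 cylinder at (4.5, 0.5) contributes a regular 16-gon of circumradius 10.5; Merging all regions: only the r=10.5 cylinder at (4.5, 0.5) is present, so the union is just that shape — 1 connected region. Overall, the cross-section is a single solid region. The nearest boundary edge runs (-5.20, -3.52)→(-2.92, -6.92); distance from the point to it = 1.17 mm. The point is inside the cross-section, 1.17 mm from the nearest boundary — within the 1.6 mm shell band (4 × 0.4).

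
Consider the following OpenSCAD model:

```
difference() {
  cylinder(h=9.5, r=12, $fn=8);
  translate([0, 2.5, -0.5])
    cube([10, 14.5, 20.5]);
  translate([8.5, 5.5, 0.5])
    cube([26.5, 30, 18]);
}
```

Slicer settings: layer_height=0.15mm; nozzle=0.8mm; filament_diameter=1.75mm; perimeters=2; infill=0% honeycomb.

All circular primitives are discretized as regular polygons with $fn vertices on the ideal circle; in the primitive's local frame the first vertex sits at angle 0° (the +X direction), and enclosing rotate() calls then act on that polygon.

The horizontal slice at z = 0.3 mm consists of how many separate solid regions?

1

At z = 0.3 mm: the cylinder: section is a regular 8-gon, circumradius r=12; the cube at (0, 2.5) (footprint 10×14.5) is included at this height; the cube at (8.5, 5.5) does not reach this height (z outside [0.5, 18.5]); Subtracting the remaining from the first: starting from the r=12 cylinder, the 10×14.5 cube at (0, 2.5) partially overlaps it — only the 71.99 mm² overlap (of its 145.00 mm²) is removed, clipping the outline — 1 connected region. The result has 1 disconnected region.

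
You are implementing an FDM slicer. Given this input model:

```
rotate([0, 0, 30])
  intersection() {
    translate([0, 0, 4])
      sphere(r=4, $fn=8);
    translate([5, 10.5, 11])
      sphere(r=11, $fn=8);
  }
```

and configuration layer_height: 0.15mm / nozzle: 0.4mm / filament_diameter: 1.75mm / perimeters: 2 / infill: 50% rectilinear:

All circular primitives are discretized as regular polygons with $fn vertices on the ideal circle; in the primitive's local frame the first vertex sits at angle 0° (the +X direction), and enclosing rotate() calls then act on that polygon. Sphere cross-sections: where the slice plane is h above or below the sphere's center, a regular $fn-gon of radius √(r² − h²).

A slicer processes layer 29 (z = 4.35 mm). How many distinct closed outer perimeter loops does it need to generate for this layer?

At z = 4.35 mm: the sphere: section is a regular 8-gon, circumradius = √(r²−h²) = √(4²−0.35²) = 3.985; the r=11 sphere at (5, 10.5) slices to a regular 8-gon of circumradius 8.762 (√(r²−h²) with h=6.65 from center); Taking the intersection: the r=11 sphere at (5, 10.5) partially overlaps the r=4 sphere; clipping to the common part keeps 0.52 mm² — 1 connected region; (rotated 30° about Z; rotation is an isometry so areas/perimeters/island counts are preserved). The result has 1 disconnected region.

1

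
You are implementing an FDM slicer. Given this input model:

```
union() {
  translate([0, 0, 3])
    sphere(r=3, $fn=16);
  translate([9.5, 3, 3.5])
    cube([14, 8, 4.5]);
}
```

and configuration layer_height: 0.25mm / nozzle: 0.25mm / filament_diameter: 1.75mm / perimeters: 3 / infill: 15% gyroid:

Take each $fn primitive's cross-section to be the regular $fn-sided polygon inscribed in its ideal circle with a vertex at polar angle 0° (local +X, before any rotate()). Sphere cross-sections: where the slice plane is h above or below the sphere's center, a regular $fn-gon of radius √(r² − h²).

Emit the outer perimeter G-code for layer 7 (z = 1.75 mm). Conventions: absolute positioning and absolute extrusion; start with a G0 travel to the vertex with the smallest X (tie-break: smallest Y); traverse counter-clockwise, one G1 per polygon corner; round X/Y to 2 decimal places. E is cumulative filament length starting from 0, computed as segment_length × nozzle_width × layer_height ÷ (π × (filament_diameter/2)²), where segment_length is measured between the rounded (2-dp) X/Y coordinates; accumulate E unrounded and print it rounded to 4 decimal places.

At z = 1.75 mm: the sphere: section is a regular 16-gon, circumradius = √(r²−h²) = √(3²−1.25²) = 2.727; the cube at (9.5, 3) is not intersected at this z (z outside [3.5, 8]); Taking the union: only the r=3 sphere is present, so the union is just that shape — 1 connected region. The outline is a single polygon with 16 vertices. Extrusion per mm of travel: 0.25 × 0.25 / (π × 0.875²) = 0.025984. Accumulating E over each segment gives final E = 0.4425.

G0 X-2.73 Y0.00 Z1.75
G1 X-2.52 Y-1.04 E0.0276
G1 X-1.93 Y-1.93 E0.0553
G1 X-1.04 Y-2.52 E0.0831
G1 X0.00 Y-2.73 E0.1106
G1 X1.04 Y-2.52 E0.1382
G1 X1.93 Y-1.93 E0.1659
G1 X2.52 Y-1.04 E0.1937
G1 X2.73 Y0.00 E0.2213
G1 X2.52 Y1.04 E0.2488
G1 X1.93 Y1.93 E0.2766
G1 X1.04 Y2.52 E0.3043
G1 X0.00 Y2.73 E0.3319
G1 X-1.04 Y2.52 E0.3595
G1 X-1.93 Y1.93 E0.3872
G1 X-2.52 Y1.04 E0.4150
G1 X-2.73 Y0.00 E0.4425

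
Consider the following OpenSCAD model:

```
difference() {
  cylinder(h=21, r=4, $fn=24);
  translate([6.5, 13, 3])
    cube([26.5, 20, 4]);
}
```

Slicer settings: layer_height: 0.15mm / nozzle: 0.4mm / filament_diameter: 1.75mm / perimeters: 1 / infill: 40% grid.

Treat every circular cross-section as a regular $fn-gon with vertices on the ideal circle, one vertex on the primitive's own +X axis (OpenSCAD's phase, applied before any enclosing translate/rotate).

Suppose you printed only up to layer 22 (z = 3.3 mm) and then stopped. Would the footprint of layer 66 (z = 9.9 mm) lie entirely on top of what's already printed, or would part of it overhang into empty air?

entirely on top

Compare the two slices. At z = 3.3: the r=4 cylinder contributes a regular 24-gon of circumradius 4 (area = (24/2)·4.000²·sin(360°/24) = 49.69 mm²); the cube at (6.5, 13) is present — its section is the full 26.5×20 rectangle (area 530.00 mm²); Subtracting the remaining from the first: starting from the r=4 cylinder (49.69 mm²), the 26.5×20 cube at (6.5, 13) misses the remaining region (no effect) — area = 49.69 mm². At z = 9.9: the r=4 cylinder contributes a regular 24-gon of circumradius 4 (area = (24/2)·4.000²·sin(360°/24) = 49.69 mm²); the cube at (6.5, 13) is absent (z outside [3, 7]); Taking the first minus the rest: none of the subtracted shapes is present at this height, so the r=4 cylinder is unchanged — area = 49.69 mm². Checking containment: the cross-section at z = 9.9 is a subset of the cross-section at z = 3.3.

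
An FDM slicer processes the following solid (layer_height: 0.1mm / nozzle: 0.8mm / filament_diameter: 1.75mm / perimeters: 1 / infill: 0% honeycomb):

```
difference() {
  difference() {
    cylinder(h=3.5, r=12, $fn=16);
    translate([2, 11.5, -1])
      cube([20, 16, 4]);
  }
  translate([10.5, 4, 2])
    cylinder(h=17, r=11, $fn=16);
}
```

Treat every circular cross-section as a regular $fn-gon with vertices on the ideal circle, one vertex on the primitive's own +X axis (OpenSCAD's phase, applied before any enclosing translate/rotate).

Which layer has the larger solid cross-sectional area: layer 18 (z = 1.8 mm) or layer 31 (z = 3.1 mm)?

layer 18 (z = 1.8 mm)

Layer 18 (z = 1.8): the r=12 cylinder gives a regular 16-gon of circumradius 12 (constant along its height) (area = (16/2)·12.000²·sin(360°/16) = 440.85 mm²); the cube at (2, 11.5) is present — its section is the full 20×16 rectangle (area 320.00 mm²); Subtracting the remaining from the first: starting from the r=12 cylinder (440.85 mm²), the 20×16 cube at (2, 11.5) partially overlaps it — only the 0.03 mm² overlap (of its 320.00 mm²) is removed, clipping the outline — area = 440.83 mm²; the cylinder at (10.5, 4) is not intersected at this z (z outside [2, 19]); Taking the first minus the rest: none of the subtracted shapes is present at this height, so that combined region is unchanged — area = 440.83 mm². So its area = 440.83 mm². Layer 31 (z = 3.1): the r=12 cylinder contributes a regular 16-gon of circumradius 12 (area = (16/2)·12.000²·sin(360°/16) = 440.85 mm²); the cube at (2, 11.5) is absent (z outside [-1, 3]); Subtracting the remaining from the first: none of the subtracted shapes is present at this height, so the r=12 cylinder is unchanged — area = 440.85 mm²; the r=11 cylinder at (10.5, 4) contributes a regular 16-gon of circumradius 11 (area = (16/2)·11.000²·sin(360°/16) = 370.44 mm²); After the difference (first − rest): starting from that combined region (440.85 mm²), the r=11 cylinder at (10.5, 4) partially overlaps it — only the 160.17 mm² overlap (of its 370.44 mm²) is removed, clipping the outline — area = 280.68 mm². So its area = 280.68 mm². Layer 18 is larger (440.83 vs 280.68 mm²).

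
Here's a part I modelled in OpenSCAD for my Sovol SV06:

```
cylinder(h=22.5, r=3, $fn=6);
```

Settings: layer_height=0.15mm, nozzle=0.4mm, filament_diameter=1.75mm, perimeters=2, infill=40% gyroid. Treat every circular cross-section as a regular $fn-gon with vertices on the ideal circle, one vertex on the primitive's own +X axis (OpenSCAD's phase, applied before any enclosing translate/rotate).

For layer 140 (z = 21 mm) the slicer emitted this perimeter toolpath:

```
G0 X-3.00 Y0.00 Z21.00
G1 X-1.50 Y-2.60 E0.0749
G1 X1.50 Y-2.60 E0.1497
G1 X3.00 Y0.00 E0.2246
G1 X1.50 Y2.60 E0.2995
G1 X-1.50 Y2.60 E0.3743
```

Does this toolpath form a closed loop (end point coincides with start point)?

no

Start point (G0): (-3.00, 0.00). End point (last G1): the path does not return to the start — open.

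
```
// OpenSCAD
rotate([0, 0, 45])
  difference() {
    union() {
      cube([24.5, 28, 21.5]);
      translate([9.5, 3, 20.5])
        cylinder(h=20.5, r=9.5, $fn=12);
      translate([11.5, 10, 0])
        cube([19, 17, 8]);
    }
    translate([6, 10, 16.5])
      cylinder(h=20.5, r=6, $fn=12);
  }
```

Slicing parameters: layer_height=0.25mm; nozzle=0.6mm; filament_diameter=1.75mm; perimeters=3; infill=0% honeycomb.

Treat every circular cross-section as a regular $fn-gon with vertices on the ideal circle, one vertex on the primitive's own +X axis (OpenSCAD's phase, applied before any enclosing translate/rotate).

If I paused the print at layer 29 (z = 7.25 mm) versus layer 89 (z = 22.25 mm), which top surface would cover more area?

Layer 29 (z = 7.25): the cube is present — its section is the full 24.5×28 rectangle (area 686.00 mm²); the cylinder at (9.5, 3) does not reach this height (z outside [20.5, 41]); the cube at (11.5, 10) (footprint 19×17) is included at this height (area 323.00 mm²); Merging all regions: the regions partially overlap — summed areas 1009.00 mm² minus the doubly-counted overlap 221.00 mm² gives 788.00 mm² — area = 788.00 mm²; the cylinder at (6, 10) is absent (z outside [16.5, 37]); Taking the first minus the rest: none of the subtracted shapes is present at this height, so the result so far is unchanged — area = 788.00 mm²; (rotated 45° about Z; rotation is an isometry so areas/perimeters/island counts are preserved). So its area = 788.00 mm². Layer 89 (z = 22.25): the cube is absent (z outside [0, 21.5]); the r=9.5 cylinder at (9.5, 3) gives a regular 12-gon of circumradius 9.5 (constant along its height) (area = (12/2)·9.500²·sin(360°/12) = 270.75 mm²); the cube at (11.5, 10) does not reach this height (z outside [0, 8]); Merging all regions: only the r=9.5 cylinder at (9.5, 3) is present, so the union is just that shape — area = 270.75 mm²; the cylinder at (6, 10): section is a regular 12-gon, circumradius r=6 (area = (12/2)·6.000²·sin(360°/12) = 108.00 mm²); Taking the first minus the rest: starting from the result so far (270.75 mm²), the r=6 cylinder at (6, 10) partially overlaps it — only the 63.44 mm² overlap (of its 108.00 mm²) is removed, clipping the outline — area = 207.31 mm²; (rotated 45° about Z; rotation is an isometry so areas/perimeters/island counts are preserved). So its area = 207.31 mm². Layer 29 is larger (788.00 vs 207.31 mm²).

layer 29 (z = 7.25 mm)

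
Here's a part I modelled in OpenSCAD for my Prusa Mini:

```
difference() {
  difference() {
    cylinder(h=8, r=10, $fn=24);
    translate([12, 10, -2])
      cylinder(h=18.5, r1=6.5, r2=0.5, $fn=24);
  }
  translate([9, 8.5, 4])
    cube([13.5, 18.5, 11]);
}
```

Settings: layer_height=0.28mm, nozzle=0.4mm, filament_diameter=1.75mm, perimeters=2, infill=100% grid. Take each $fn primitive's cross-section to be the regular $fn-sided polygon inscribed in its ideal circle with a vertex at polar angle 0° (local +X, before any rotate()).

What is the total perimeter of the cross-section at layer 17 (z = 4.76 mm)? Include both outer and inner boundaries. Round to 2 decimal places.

At z = 4.76 mm: the cylinder: section is a regular 24-gon, circumradius r=10 (perimeter = 2·24·10.000·sin(180°/24) = 62.65 mm); the cone at (12, 10) contributes a regular 24-gon of circumradius 4.308 (interpolated between r1=6.5 and r2=0.5 at t=0.365) (perimeter = 2·24·4.308·sin(180°/24) = 26.99 mm); Taking the first minus the rest: starting from the r=10 cylinder, the cone at (12, 10) misses the remaining region (no effect) — boundary = 62.65 mm; the 13.5×18.5 cube at (9, 8.5) contributes its full rectangle (perimeter 64.00 mm); Taking the first minus the rest: starting from that combined region, the 13.5×18.5 cube at (9, 8.5) misses the remaining region (no effect) — boundary = 62.65 mm. Overall, the cross-section is a single solid region. Total boundary length (outer) = 62.65 mm.

62.65 mm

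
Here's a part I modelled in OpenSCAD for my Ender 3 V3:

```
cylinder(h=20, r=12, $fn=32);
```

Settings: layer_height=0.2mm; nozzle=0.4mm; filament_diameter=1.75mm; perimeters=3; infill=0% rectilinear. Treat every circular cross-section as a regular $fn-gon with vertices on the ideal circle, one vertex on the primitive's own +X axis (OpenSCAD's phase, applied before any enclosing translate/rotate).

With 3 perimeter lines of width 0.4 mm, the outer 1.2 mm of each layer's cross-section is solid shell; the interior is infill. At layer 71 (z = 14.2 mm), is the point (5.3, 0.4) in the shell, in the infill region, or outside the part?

infill

At z = 14.2 mm: the cylinder: section is a regular 32-gon, circumradius r=12. Overall, the cross-section is a single solid region. The nearest boundary edge runs (12.00, 0.00)→(11.77, 2.34); distance from the point to it = 6.63 mm. The point is inside the cross-section and 6.63 mm from the nearest boundary — more than the 1.2 mm shell width (3 × 0.4), so it's in the infill interior.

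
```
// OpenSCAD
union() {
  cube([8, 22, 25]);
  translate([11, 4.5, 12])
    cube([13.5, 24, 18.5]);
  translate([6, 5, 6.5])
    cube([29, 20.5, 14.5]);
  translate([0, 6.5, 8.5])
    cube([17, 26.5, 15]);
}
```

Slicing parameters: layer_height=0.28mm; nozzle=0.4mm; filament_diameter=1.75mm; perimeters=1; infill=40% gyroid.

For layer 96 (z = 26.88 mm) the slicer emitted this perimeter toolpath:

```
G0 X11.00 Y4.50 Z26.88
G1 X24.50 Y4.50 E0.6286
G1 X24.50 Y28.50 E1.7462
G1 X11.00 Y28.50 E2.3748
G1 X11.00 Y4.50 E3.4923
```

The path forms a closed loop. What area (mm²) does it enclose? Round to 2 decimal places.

Apply the shoelace formula to the sequence of (X, Y) vertices; enclosed area = 324.00 mm².

324.00 mm²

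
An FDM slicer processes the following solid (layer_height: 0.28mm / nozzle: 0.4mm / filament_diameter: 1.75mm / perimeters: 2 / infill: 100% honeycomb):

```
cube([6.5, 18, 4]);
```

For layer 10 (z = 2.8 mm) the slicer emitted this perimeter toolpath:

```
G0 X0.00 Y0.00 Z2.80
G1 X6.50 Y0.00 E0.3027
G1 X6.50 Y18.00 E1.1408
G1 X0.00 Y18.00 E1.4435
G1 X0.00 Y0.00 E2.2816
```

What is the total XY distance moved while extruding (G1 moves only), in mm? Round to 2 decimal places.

49.00 mm

Sum the Euclidean lengths of each G1 segment: total = 49.00 mm.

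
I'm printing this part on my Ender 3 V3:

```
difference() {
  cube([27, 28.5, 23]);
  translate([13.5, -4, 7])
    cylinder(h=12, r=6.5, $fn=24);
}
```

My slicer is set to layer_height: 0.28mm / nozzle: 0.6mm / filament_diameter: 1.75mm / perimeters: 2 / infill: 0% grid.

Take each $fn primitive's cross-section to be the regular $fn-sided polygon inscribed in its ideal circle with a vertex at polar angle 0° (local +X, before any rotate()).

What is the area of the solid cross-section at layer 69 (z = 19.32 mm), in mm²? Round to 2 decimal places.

769.50 mm²

At z = 19.32 mm: the cube (footprint 27×28.5) is included at this height (area 769.50 mm²); the cylinder at (13.5, -4) is absent (z outside [7, 19]); After the difference (first − rest): none of the subtracted shapes is present at this height, so the 27×28.5 cube is unchanged — area = 769.50 mm². Overall, the cross-section is a single solid region. Net area = 769.50 mm².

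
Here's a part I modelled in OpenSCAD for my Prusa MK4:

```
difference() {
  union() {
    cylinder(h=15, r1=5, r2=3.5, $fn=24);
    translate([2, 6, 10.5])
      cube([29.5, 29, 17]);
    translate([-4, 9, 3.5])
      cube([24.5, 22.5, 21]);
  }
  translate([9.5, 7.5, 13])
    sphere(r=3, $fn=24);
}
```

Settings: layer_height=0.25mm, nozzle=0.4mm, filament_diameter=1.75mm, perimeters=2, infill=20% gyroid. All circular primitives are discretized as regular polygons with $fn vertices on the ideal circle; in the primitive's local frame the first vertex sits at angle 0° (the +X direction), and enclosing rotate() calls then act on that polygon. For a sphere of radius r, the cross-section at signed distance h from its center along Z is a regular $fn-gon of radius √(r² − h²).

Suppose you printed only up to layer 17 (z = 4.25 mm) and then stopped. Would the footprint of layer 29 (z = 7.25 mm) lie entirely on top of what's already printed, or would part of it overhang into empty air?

entirely on top

Compare the two slices. At z = 4.25: the cone: at t=0.283 of its height the radius interpolates to r₁+(r₂−r₁)t = 4.575, giving a regular 24-gon of that circumradius (area = (24/2)·4.575²·sin(360°/24) = 65.01 mm²); the cube at (2, 6) is not intersected at this z (z outside [10.5, 27.5]); the 24.5×22.5 cube at (-4, 9) contributes its full rectangle (area 551.25 mm²); Merging all regions: the 2 present regions are separate (no shared area or edge), so areas and boundary lengths simply add and each stays a separate island — area = 616.26 mm²; the sphere at (9.5, 7.5) is not intersected at this z (|z−center|=8.750 > r=3); After the difference (first − rest): none of the subtracted shapes is present at this height, so that combined region is unchanged — area = 616.26 mm². At z = 7.25: the cone: at t=0.483 of its height the radius interpolates to r₁+(r₂−r₁)t = 4.275, giving a regular 24-gon of that circumradius (area = (24/2)·4.275²·sin(360°/24) = 56.76 mm²); the cube at (2, 6) is not intersected at this z (z outside [10.5, 27.5]); the 24.5×22.5 cube at (-4, 9) contributes its full rectangle (area 551.25 mm²); Merging all regions: the 2 present regions are separate (no shared area or edge), so areas and boundary lengths simply add and each stays a separate island — area = 608.01 mm²; the sphere at (9.5, 7.5) does not reach this height (|z−center|=5.750 > r=3); Taking the first minus the rest: none of the subtracted shapes is present at this height, so the result so far is unchanged — area = 608.01 mm². Checking containment: the cross-section at z = 7.25 is a subset of the cross-section at z = 4.25.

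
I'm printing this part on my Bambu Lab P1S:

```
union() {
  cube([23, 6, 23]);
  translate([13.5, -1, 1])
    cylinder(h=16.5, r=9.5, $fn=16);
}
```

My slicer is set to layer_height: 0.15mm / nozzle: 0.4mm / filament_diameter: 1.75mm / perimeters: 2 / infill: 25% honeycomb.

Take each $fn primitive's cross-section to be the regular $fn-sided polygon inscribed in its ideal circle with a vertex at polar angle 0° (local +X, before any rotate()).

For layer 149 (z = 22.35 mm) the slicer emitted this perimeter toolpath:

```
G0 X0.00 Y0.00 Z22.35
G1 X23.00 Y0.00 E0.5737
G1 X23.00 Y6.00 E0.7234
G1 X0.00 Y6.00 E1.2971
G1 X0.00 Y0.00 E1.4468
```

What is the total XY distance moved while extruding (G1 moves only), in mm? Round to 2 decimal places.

Sum the Euclidean lengths of each G1 segment: total = 58.00 mm.

58.00 mm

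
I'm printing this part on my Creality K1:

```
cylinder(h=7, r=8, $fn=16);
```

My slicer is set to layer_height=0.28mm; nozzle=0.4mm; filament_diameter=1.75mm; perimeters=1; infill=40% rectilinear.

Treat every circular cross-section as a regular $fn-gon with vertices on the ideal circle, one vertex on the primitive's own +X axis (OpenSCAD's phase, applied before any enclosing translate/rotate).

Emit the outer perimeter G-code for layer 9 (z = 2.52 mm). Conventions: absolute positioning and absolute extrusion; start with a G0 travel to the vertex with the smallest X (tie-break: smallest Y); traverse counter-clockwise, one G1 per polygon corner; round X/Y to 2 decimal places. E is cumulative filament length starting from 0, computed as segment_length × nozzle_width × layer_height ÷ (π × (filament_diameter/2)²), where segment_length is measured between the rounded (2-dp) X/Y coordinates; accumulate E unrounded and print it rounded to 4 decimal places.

At z = 2.52 mm: the cylinder: section is a regular 16-gon, circumradius r=8. The outline is a single polygon with 16 vertices. Extrusion per mm of travel: 0.4 × 0.28 / (π × 0.875²) = 0.046564. Accumulating E over each segment gives final E = 2.3257.

G0 X-8.00 Y0.00 Z2.52
G1 X-7.39 Y-3.06 E0.1453
G1 X-5.66 Y-5.66 E0.2907
G1 X-3.06 Y-7.39 E0.4361
G1 X0.00 Y-8.00 E0.5814
G1 X3.06 Y-7.39 E0.7267
G1 X5.66 Y-5.66 E0.8721
G1 X7.39 Y-3.06 E1.0175
G1 X8.00 Y0.00 E1.1628
G1 X7.39 Y3.06 E1.3081
G1 X5.66 Y5.66 E1.4535
G1 X3.06 Y7.39 E1.5990
G1 X0.00 Y8.00 E1.7442
G1 X-3.06 Y7.39 E1.8895
G1 X-5.66 Y5.66 E2.0350
G1 X-7.39 Y3.06 E2.1804
G1 X-8.00 Y0.00 E2.3257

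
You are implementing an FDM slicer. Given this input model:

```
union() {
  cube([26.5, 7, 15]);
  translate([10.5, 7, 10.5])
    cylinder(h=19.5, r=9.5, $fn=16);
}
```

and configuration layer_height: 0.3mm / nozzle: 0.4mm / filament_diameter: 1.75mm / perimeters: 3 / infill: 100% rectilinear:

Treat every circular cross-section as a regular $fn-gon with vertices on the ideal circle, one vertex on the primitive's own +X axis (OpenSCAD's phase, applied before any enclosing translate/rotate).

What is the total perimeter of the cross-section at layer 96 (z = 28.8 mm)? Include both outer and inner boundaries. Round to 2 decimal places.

At z = 28.8 mm: the cube does not reach this height (z outside [0, 15]); the r=9.5 cylinder at (10.5, 7) contributes a regular 16-gon of circumradius 9.5 (perimeter = 2·16·9.500·sin(180°/16) = 59.31 mm); Merging all regions: only the r=9.5 cylinder at (10.5, 7) is present, so the union is just that shape — boundary = 59.31 mm. Overall, the cross-section is a single solid region. Total boundary length (outer) = 59.31 mm.

59.31 mm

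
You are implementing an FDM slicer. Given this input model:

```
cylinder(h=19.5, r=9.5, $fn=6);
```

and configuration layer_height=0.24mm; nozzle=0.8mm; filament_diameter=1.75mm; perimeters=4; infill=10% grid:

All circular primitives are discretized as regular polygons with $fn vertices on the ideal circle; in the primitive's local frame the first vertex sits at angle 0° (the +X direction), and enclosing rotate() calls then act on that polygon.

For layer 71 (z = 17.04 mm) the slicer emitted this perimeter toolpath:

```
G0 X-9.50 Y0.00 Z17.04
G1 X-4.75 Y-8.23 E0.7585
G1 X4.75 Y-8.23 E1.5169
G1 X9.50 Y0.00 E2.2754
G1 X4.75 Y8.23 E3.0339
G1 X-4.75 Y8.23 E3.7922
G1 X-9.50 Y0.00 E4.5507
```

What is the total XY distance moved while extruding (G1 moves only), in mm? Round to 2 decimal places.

Sum the Euclidean lengths of each G1 segment: total = 57.01 mm.

57.01 mm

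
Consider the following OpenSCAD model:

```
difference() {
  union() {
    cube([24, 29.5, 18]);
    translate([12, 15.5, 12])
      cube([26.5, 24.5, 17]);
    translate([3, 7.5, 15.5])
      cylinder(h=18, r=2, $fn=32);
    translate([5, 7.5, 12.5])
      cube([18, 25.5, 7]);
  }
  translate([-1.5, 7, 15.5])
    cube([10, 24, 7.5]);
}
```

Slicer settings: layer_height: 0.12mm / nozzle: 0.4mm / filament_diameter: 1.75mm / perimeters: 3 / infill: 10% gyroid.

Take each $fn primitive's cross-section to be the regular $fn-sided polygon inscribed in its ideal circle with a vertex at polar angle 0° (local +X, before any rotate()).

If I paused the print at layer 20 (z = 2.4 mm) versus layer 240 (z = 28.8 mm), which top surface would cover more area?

Layer 20 (z = 2.4): the cube (footprint 24×29.5) is included at this height (area 708.00 mm²); the cube at (12, 15.5) does not reach this height (z outside [12, 29]); the cylinder at (3, 7.5) is not intersected at this z (z outside [15.5, 33.5]); the cube at (5, 7.5) is absent (z outside [12.5, 19.5]); Taking the union: only the 24×29.5 cube is present, so the union is just that shape — area = 708.00 mm²; the cube at (-1.5, 7) does not reach this height (z outside [15.5, 23]); After the difference (first − rest): none of the subtracted shapes is present at this height, so the result so far is unchanged — area = 708.00 mm². So its area = 708.00 mm². Layer 240 (z = 28.8): the cube is not intersected at this z (z outside [0, 18]); the 26.5×24.5 cube at (12, 15.5) contributes its full rectangle (area 649.25 mm²); the cylinder at (3, 7.5): section is a regular 32-gon, circumradius r=2 (area = (32/2)·2.000²·sin(360°/32) = 12.49 mm²); the cube at (5, 7.5) is absent (z outside [12.5, 19.5]); Merging all regions: the 2 present regions are separate (no shared area or edge), so areas and boundary lengths simply add and each stays a separate island — area = 661.74 mm²; the cube at (-1.5, 7) is not intersected at this z (z outside [15.5, 23]); Taking the first minus the rest: none of the subtracted shapes is present at this height, so the result so far is unchanged — area = 661.74 mm². So its area = 661.74 mm². Layer 20 is larger (708.00 vs 661.74 mm²).

layer 20 (z = 2.4 mm)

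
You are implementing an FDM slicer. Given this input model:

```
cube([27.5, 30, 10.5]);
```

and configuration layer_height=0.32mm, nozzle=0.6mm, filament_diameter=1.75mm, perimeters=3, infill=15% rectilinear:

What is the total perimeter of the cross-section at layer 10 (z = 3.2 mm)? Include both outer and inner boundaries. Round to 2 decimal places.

115.00 mm

At z = 3.2 mm: the cube (footprint 27.5×30) is included at this height (perimeter 115.00 mm). Overall, the cross-section is a single solid region. Total boundary length (outer) = 115.00 mm.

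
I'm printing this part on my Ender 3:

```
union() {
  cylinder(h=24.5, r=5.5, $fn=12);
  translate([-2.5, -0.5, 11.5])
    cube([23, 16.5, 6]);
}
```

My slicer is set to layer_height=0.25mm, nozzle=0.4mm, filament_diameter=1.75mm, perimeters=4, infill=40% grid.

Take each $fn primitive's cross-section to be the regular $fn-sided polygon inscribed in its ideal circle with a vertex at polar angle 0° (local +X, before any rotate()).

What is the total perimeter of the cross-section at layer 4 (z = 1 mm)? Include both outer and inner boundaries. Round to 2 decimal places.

34.16 mm

At z = 1 mm: the r=5.5 cylinder gives a regular 12-gon of circumradius 5.5 (constant along its height) (perimeter = 2·12·5.500·sin(180°/12) = 34.16 mm); the cube at (-2.5, -0.5) is absent (z outside [11.5, 17.5]); Taking the union: only the r=5.5 cylinder is present, so the union is just that shape — boundary = 34.16 mm. Overall, the cross-section is a single solid region. Total boundary length (outer) = 34.16 mm.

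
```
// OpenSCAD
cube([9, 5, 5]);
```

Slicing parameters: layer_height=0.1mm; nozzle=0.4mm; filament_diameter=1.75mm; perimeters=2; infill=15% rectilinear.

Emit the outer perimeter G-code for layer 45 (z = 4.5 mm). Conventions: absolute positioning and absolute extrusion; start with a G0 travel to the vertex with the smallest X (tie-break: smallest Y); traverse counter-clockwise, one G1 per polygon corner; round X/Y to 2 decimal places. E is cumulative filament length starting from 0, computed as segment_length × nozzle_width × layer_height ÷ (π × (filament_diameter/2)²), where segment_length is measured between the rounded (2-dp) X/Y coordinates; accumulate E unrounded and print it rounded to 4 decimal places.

G0 X0.00 Y0.00 Z4.50
G1 X9.00 Y0.00 E0.1497
G1 X9.00 Y5.00 E0.2328
G1 X0.00 Y5.00 E0.3825
G1 X0.00 Y0.00 E0.4656

At z = 4.5 mm: the 9×5 cube contributes its full rectangle. The outline is a single polygon with 4 vertices. Extrusion per mm of travel: 0.4 × 0.1 / (π × 0.875²) = 0.016630. Accumulating E over each segment gives final E = 0.4656.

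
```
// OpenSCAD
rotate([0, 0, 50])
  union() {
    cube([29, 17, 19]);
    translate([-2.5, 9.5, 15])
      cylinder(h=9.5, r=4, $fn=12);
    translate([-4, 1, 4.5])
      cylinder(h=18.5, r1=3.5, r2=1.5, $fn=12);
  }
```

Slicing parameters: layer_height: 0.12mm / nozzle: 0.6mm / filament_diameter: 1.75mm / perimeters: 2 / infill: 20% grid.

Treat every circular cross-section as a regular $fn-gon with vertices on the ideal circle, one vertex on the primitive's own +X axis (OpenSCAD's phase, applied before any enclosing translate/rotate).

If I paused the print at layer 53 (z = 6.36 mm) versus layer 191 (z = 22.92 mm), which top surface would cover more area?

Layer 53 (z = 6.36): the cube is present — its section is the full 29×17 rectangle (area 493.00 mm²); the cylinder at (-2.5, 9.5) does not reach this height (z outside [15, 24.5]); the cone at (-4, 1) contributes a regular 12-gon of circumradius 3.299 (interpolated between r1=3.5 and r2=1.5 at t=0.101) (area = (12/2)·3.299²·sin(360°/12) = 32.65 mm²); Merging all regions: the 2 present regions are separate (no shared area or edge), so areas and boundary lengths simply add and each stays a separate island — area = 525.65 mm²; (rotated 50° about Z; rotation is an isometry so areas/perimeters/island counts are preserved). So its area = 525.65 mm². Layer 191 (z = 22.92): the cube is absent (z outside [0, 19]); the r=4 cylinder at (-2.5, 9.5) contributes a regular 12-gon of circumradius 4 (area = (12/2)·4.000²·sin(360°/12) = 48.00 mm²); the cone at (-4, 1) (r1=3.5→r2=1.5) has section circumradius 1.509 here — a regular 12-gon (area = (12/2)·1.509²·sin(360°/12) = 6.83 mm²); Merging all regions: the 2 present regions are separate (no shared area or edge), so areas and boundary lengths simply add and each stays a separate island — area = 54.83 mm²; (rotated 50° about Z; rotation is an isometry so areas/perimeters/island counts are preserved). So its area = 54.83 mm². Layer 53 is larger (525.65 vs 54.83 mm²).

layer 53 (z = 6.36 mm)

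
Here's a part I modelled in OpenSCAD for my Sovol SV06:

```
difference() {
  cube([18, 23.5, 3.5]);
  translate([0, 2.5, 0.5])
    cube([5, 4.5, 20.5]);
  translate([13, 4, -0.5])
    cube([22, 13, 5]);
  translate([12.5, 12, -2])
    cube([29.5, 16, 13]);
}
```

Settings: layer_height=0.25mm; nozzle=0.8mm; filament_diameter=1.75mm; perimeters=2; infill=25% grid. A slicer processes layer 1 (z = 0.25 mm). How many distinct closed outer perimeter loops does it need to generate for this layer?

1

At z = 0.25 mm: the 18×23.5 cube contributes its full rectangle; the cube at (0, 2.5) is absent (z outside [0.5, 21]); the cube at (13, 4) (footprint 22×13) is included at this height; the cube at (12.5, 12) (footprint 29.5×16) is included at this height; Taking the first minus the rest: starting from the 18×23.5 cube, the 22×13 cube at (13, 4) partially overlaps it — only the 65.00 mm² overlap (of its 286.00 mm²) is removed, clipping the outline; the 29.5×16 cube at (12.5, 12) partially overlaps it — only the 38.25 mm² overlap (of its 472.00 mm²) is removed, clipping the outline — 1 connected region. The result has 1 disconnected region.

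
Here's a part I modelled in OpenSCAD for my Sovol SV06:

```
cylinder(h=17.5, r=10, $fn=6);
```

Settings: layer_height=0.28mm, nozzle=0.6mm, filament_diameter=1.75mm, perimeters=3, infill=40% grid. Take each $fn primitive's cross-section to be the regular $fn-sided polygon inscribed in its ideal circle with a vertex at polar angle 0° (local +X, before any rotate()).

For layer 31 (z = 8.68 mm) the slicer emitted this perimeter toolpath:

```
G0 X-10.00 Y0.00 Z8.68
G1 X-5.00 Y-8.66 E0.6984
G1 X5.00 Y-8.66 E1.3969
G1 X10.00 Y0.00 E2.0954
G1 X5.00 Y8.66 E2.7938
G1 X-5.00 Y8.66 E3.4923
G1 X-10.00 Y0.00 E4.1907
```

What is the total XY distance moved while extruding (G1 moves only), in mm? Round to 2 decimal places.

60.00 mm

Sum the Euclidean lengths of each G1 segment: total = 60.00 mm.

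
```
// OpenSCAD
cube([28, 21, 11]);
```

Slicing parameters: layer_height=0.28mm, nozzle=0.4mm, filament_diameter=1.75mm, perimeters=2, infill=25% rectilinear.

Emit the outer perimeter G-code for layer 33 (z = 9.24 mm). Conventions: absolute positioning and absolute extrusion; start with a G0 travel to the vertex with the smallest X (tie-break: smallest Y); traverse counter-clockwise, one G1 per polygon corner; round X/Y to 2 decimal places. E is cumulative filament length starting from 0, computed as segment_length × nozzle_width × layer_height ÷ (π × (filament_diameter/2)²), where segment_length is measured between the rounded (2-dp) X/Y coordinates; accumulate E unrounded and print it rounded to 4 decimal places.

G0 X0.00 Y0.00 Z9.24
G1 X28.00 Y0.00 E1.3038
G1 X28.00 Y21.00 E2.2816
G1 X0.00 Y21.00 E3.5854
G1 X0.00 Y0.00 E4.5633

At z = 9.24 mm: the 28×21 cube contributes its full rectangle. The outline is a single polygon with 4 vertices. Extrusion per mm of travel: 0.4 × 0.28 / (π × 0.875²) = 0.046564. Accumulating E over each segment gives final E = 4.5633.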